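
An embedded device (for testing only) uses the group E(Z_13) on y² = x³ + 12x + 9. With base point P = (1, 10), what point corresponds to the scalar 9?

O

Repeated addition: build up to 9P.
2P: tangent at (1, 10): λ = (3·1² + 12)/(2·10) ≡ 2/7. 7⁻¹ ≡ 2 (mod 13) since 7·2 = 14 ≡ 1, so λ ≡ 2·2 ≡ 4.
  x = λ² - 1 - 1 = 16 - 2 ≡ 1; y = λ·(1 - 1) - 10 ≡ 3. → (1, 3)
3P: (1, 3) + (1, 10): same x and y₁ ≡ -y₂, so the sum is ∞.
4P: ∞ + (1, 10) = (1, 10) (identity).
5P: tangent at (1, 10): λ = (3·1² + 12)/(2·10) ≡ 2/7. 7⁻¹ ≡ 2 (mod 13) since 7·2 = 14 ≡ 1, so λ ≡ 2·2 ≡ 4.
  x = λ² - 1 - 1 = 16 - 2 ≡ 1; y = λ·(1 - 1) - 10 ≡ 3. → (1, 3)
6P: (1, 3) + (1, 10): same x and y₁ ≡ -y₂, so the sum is ∞.
7P: ∞ + (1, 10) = (1, 10) (identity).
8P: tangent at (1, 10): λ = (3·1² + 12)/(2·10) ≡ 2/7. 7⁻¹ ≡ 2 (mod 13), so λ ≡ 2·2 ≡ 4.
  x = λ² - 1 - 1 = 16 - 2 ≡ 1; y = λ·(1 - 1) - 10 ≡ 3. → (1, 3)
9P: (1, 3) + (1, 10): same x and y₁ ≡ -y₂, so the sum is ∞.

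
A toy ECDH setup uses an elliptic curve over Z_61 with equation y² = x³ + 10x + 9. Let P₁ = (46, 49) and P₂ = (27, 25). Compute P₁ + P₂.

(7, 42)

(46, 49) + (27, 25). λ = (25 - 49)/(27 - 46) ≡ 37/42 mod 61. 42⁻¹ ≡ 16 (mod 61) since 42·16 = 672 ≡ 1, so λ ≡ 43.
  x = λ² - 46 - 27 = 1849 - 73 ≡ 7; y = λ·(46 - 7) - 49 ≡ 42. → (7, 42)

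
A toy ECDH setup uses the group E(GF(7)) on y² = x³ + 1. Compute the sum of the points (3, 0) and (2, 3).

(4, 3)

(3, 0) + (2, 3). λ = (3 - 0)/(2 - 3) ≡ 3/6 mod 7. 6⁻¹ ≡ 6 (mod 7) since 6·6 = 36 ≡ 1, so λ ≡ 4.
  x = λ² - 3 - 2 = 16 - 5 ≡ 4; y = λ·(3 - 4) - 0 ≡ 3. → (4, 3)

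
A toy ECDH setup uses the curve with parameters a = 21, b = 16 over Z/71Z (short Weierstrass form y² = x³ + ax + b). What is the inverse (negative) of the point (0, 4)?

-(0, 4) = (0, -4 mod 71) = (0, 67).

(0, 67)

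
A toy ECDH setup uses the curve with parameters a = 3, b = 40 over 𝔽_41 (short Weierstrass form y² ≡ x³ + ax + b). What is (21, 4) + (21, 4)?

tangent at (21, 4): λ = (3·21² + 3)/(2·4) ≡ 14/8. 8⁻¹ ≡ 36 (mod 41), so λ ≡ 14·36 ≡ 12.
  x = λ² - 21 - 21 = 144 - 42 ≡ 20; y = λ·(21 - 20) - 4 ≡ 8. → (20, 8)

(20, 8)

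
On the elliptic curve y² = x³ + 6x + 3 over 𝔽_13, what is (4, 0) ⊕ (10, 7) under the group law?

(0, 9)

(4, 0) + (10, 7). λ = (7 - 0)/(10 - 4) ≡ 7/6 mod 13. 6⁻¹ ≡ 11 (mod 13), so λ ≡ 12.
  x = λ² - 4 - 10 = 144 - 14 ≡ 0; y = λ·(4 - 0) - 0 ≡ 9. → (0, 9)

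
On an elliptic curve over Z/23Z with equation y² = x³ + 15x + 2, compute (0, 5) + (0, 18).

O

The two points share x = 0 and their y-coordinates satisfy 5 + 18 ≡ 0 (mod 23), so they are inverses. Their sum is O.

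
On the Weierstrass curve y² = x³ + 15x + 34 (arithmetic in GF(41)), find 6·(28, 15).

(31, 14)

Write P = (28, 15).
Double-and-add on 6 = (110)₂. Start with P = (28, 15) for the leading 1-bit.
double: tangent at (28, 15): λ = (3·28² + 15)/(2·15) ≡ 30/30. 30⁻¹ ≡ 26 (mod 41), so λ ≡ 30·26 ≡ 1.
  x = λ² - 28 - 28 = 1 - 56 ≡ 27; y = λ·(28 - 27) - 15 ≡ 27. → (27, 27)
add P: (27, 27) + (28, 15). λ = (15 - 27)/(28 - 27) ≡ 29/1 mod 41. 1⁻¹ ≡ 1 (mod 41), so λ ≡ 29.
  x = λ² - 27 - 28 = 841 - 55 ≡ 7; y = λ·(27 - 7) - 27 ≡ 20. → (7, 20)
double: tangent at (7, 20): λ = (3·7² + 15)/(2·20) ≡ 39/40. 40⁻¹ ≡ 40 (mod 41), so λ ≡ 39·40 ≡ 2.
  x = λ² - 7 - 7 = 4 - 14 ≡ 31; y = λ·(7 - 31) - 20 ≡ 14. → (31, 14)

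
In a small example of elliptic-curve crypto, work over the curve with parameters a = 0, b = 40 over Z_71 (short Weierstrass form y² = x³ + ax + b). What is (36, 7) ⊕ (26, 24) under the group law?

(36, 7) + (26, 24). λ = (24 - 7)/(26 - 36) ≡ 17/61 mod 71. 61⁻¹ ≡ 7 (mod 71), so λ ≡ 48.
  x = λ² - 36 - 26 = 2304 - 62 ≡ 41; y = λ·(36 - 41) - 7 ≡ 37. → (41, 37)

(41, 37)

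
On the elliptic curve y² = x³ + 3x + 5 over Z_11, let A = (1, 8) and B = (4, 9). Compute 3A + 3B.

(4, 9)

First 3A:
Repeated addition: build up to 3A.
2A: tangent at (1, 8): λ = (3·1² + 3)/(2·8) ≡ 6/5. 5⁻¹ ≡ 9 (mod 11), so λ ≡ 6·9 ≡ 10.
  x = λ² - 1 - 1 = 100 - 2 ≡ 10; y = λ·(1 - 10) - 8 ≡ 1. → (10, 1)
3A: (10, 1) + (1, 8). λ = (8 - 1)/(1 - 10) ≡ 7/2 mod 11. 2⁻¹ ≡ 6 (mod 11), so λ ≡ 9.
  x = λ² - 10 - 1 = 81 - 11 ≡ 4; y = λ·(10 - 4) - 1 ≡ 9. → (4, 9)
3A = (4, 9).
Next 3B:
Repeated addition: build up to 3B.
2B: tangent at (4, 9): λ = (3·4² + 3)/(2·9) ≡ 7/7. 7⁻¹ ≡ 8 (mod 11), so λ ≡ 7·8 ≡ 1.
  x = λ² - 4 - 4 = 1 - 8 ≡ 4; y = λ·(4 - 4) - 9 ≡ 2. → (4, 2)
3B: (4, 2) + (4, 9): same x and y₁ ≡ -y₂, so the sum is 𝒪.
3B = 𝒪.
Finally 3A + 3B:
(4, 9) + 𝒪 = (4, 9) (identity).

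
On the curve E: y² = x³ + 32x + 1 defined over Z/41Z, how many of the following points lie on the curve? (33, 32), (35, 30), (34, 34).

(33, 32): 32² ≡ 40, rhs ≡ 12 → off.
(35, 30): 30² ≡ 39, rhs ≡ 3 → off.
(34, 34): 34² ≡ 8, rhs ≡ 8 → on.

1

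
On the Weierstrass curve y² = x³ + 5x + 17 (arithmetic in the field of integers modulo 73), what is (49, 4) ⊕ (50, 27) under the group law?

(65, 66)

(49, 4) + (50, 27). λ = (27 - 4)/(50 - 49) ≡ 23/1 mod 73. 1⁻¹ ≡ 1 (mod 73) since 1·1 = 1 ≡ 1, so λ ≡ 23.
  x = λ² - 49 - 50 = 529 - 99 ≡ 65; y = λ·(49 - 65) - 4 ≡ 66. → (65, 66)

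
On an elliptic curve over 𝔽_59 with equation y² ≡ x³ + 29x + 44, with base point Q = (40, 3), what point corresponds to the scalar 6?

Double-and-add on 6 = (110)₂. Start with Q = (40, 3) for the leading 1-bit.
double: tangent at (40, 3): λ = (3·40² + 29)/(2·3) ≡ 50/6. 6⁻¹ ≡ 10 (mod 59) since 6·10 = 60 ≡ 1, so λ ≡ 50·10 ≡ 28.
  x = λ² - 40 - 40 = 784 - 80 ≡ 55; y = λ·(40 - 55) - 3 ≡ 49. → (55, 49)
add Q: (55, 49) + (40, 3). λ = (3 - 49)/(40 - 55) ≡ 13/44 mod 59. 44⁻¹ ≡ 55 (mod 59) since 44·55 = 2420 ≡ 1, so λ ≡ 7.
  x = λ² - 55 - 40 = 49 - 95 ≡ 13; y = λ·(55 - 13) - 49 ≡ 9. → (13, 9)
double: tangent at (13, 9): λ = (3·13² + 29)/(2·9) ≡ 5/18. 18⁻¹ ≡ 23 (mod 59), so λ ≡ 5·23 ≡ 56.
  x = λ² - 13 - 13 = 3136 - 26 ≡ 42; y = λ·(13 - 42) - 9 ≡ 19. → (42, 19)

(42, 19)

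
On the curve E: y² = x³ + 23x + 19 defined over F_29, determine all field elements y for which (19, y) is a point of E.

x³ + 23x + 19 = 7315 ≡ 7 (mod 29).
Square roots of 7 mod 29: 6 and 23 (since 6² = 36 ≡ 7).

6, 23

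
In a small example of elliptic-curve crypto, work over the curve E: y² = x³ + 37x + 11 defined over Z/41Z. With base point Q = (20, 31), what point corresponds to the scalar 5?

Double-and-add on 5 = (101)₂. Start with Q = (20, 31) for the leading 1-bit.
double: tangent at (20, 31): λ = (3·20² + 37)/(2·31) ≡ 7/21. 21⁻¹ ≡ 2 (mod 41), so λ ≡ 7·2 ≡ 14.
  x = λ² - 20 - 20 = 196 - 40 ≡ 33; y = λ·(20 - 33) - 31 ≡ 33. → (33, 33)
double: tangent at (33, 33): λ = (3·33² + 37)/(2·33) ≡ 24/25. 25⁻¹ ≡ 23 (mod 41), so λ ≡ 24·23 ≡ 19.
  x = λ² - 33 - 33 = 361 - 66 ≡ 8; y = λ·(33 - 8) - 33 ≡ 32. → (8, 32)
add Q: (8, 32) + (20, 31). λ = (31 - 32)/(20 - 8) ≡ 40/12 mod 41. 12⁻¹ ≡ 24 (mod 41) since 12·24 = 288 ≡ 1, so λ ≡ 17.
  x = λ² - 8 - 20 = 289 - 28 ≡ 15; y = λ·(8 - 15) - 32 ≡ 13. → (15, 13)

(15, 13)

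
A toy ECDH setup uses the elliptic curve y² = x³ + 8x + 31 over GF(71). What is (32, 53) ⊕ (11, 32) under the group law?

(32, 53) + (11, 32). λ = (32 - 53)/(11 - 32) ≡ 50/50 mod 71. 50⁻¹ ≡ 27 (mod 71), so λ ≡ 1.
  x = λ² - 32 - 11 = 1 - 43 ≡ 29; y = λ·(32 - 29) - 53 ≡ 21. → (29, 21)

(29, 21)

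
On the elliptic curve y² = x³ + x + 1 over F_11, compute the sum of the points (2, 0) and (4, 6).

(2, 0) + (4, 6). λ = (6 - 0)/(4 - 2) ≡ 6/2 mod 11. 2⁻¹ ≡ 6 (mod 11), so λ ≡ 3.
  x = λ² - 2 - 4 = 9 - 6 ≡ 3; y = λ·(2 - 3) - 0 ≡ 8. → (3, 8)

(3, 8)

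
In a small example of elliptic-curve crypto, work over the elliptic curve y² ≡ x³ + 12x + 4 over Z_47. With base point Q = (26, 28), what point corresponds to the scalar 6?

(18, 41)

Repeated addition: build up to 6Q.
2Q: tangent at (26, 28): λ = (3·26² + 12)/(2·28) ≡ 19/9. 9⁻¹ ≡ 21 (mod 47) since 9·21 = 189 ≡ 1, so λ ≡ 19·21 ≡ 23.
  x = λ² - 26 - 26 = 529 - 52 ≡ 7; y = λ·(26 - 7) - 28 ≡ 33. → (7, 33)
3Q: (7, 33) + (26, 28). λ = (28 - 33)/(26 - 7) ≡ 42/19 mod 47. 19⁻¹ ≡ 5 (mod 47), so λ ≡ 22.
  x = λ² - 7 - 26 = 484 - 33 ≡ 28; y = λ·(7 - 28) - 33 ≡ 22. → (28, 22)
4Q: (28, 22) + (26, 28). λ = (28 - 22)/(26 - 28) ≡ 6/45 mod 47. 45⁻¹ ≡ 23 (mod 47), so λ ≡ 44.
  x = λ² - 28 - 26 = 1936 - 54 ≡ 2; y = λ·(28 - 2) - 22 ≡ 41. → (2, 41)
5Q: (2, 41) + (26, 28). λ = (28 - 41)/(26 - 2) ≡ 34/24 mod 47. 24⁻¹ ≡ 2 (mod 47), so λ ≡ 21.
  x = λ² - 2 - 26 = 441 - 28 ≡ 37; y = λ·(2 - 37) - 41 ≡ 23. → (37, 23)
6Q: (37, 23) + (26, 28). λ = (28 - 23)/(26 - 37) ≡ 5/36 mod 47. 36⁻¹ ≡ 17 (mod 47), so λ ≡ 38.
  x = λ² - 37 - 26 = 1444 - 63 ≡ 18; y = λ·(37 - 18) - 23 ≡ 41. → (18, 41)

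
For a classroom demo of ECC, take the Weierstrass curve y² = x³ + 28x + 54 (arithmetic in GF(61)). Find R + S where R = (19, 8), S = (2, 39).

(19, 8) + (2, 39). λ = (39 - 8)/(2 - 19) ≡ 31/44 mod 61. 44⁻¹ ≡ 43 (mod 61), so λ ≡ 52.
  x = λ² - 19 - 2 = 2704 - 21 ≡ 60; y = λ·(19 - 60) - 8 ≡ 56. → (60, 56)

(60, 56)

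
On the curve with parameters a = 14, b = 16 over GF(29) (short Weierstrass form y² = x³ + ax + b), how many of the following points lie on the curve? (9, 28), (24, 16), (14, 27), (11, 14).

3

(9, 28): 28² ≡ 1, rhs ≡ 1 → on.
(24, 16): 16² ≡ 24, rhs ≡ 24 → on.
(14, 27): 27² ≡ 4, rhs ≡ 27 → off.
(11, 14): 14² ≡ 22, rhs ≡ 22 → on.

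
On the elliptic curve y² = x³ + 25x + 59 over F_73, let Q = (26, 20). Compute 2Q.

(44, 38)

tangent at (26, 20): λ = (3·26² + 25)/(2·20) ≡ 9/40. 40⁻¹ ≡ 42 (mod 73), so λ ≡ 9·42 ≡ 13.
  x = λ² - 26 - 26 = 169 - 52 ≡ 44; y = λ·(26 - 44) - 20 ≡ 38. → (44, 38)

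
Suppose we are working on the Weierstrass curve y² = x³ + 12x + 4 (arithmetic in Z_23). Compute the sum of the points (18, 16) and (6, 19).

(18, 16) + (6, 19). λ = (19 - 16)/(6 - 18) ≡ 3/11 mod 23. 11⁻¹ ≡ 21 (mod 23), so λ ≡ 17.
  x = λ² - 18 - 6 = 289 - 24 ≡ 12; y = λ·(18 - 12) - 16 ≡ 17. → (12, 17)

(12, 17)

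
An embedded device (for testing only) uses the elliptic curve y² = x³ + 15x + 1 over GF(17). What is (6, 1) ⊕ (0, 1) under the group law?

(6, 1) + (0, 1). λ = (1 - 1)/(0 - 6) ≡ 0/11 mod 17. 11⁻¹ ≡ 14 (mod 17) since 11·14 = 154 ≡ 1, so λ ≡ 0.
  x = λ² - 6 - 0 = 0 - 6 ≡ 11; y = λ·(6 - 11) - 1 ≡ 16. → (11, 16)

(11, 16)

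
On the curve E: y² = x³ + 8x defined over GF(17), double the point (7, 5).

(1, 3)

tangent at (7, 5): λ = (3·7² + 8)/(2·5) ≡ 2/10. 10⁻¹ ≡ 12 (mod 17) since 10·12 = 120 ≡ 1, so λ ≡ 2·12 ≡ 7.
  x = λ² - 7 - 7 = 49 - 14 ≡ 1; y = λ·(7 - 1) - 5 ≡ 3. → (1, 3)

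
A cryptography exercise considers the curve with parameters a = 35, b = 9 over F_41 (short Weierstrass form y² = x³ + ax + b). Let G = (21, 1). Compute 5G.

Repeated addition: build up to 5G.
2G: tangent at (21, 1): λ = (3·21² + 35)/(2·1) ≡ 5/2. 2⁻¹ ≡ 21 (mod 41), so λ ≡ 5·21 ≡ 23.
  x = λ² - 21 - 21 = 529 - 42 ≡ 36; y = λ·(21 - 36) - 1 ≡ 23. → (36, 23)
3G: (36, 23) + (21, 1). λ = (1 - 23)/(21 - 36) ≡ 19/26 mod 41. 26⁻¹ ≡ 30 (mod 41) since 26·30 = 780 ≡ 1, so λ ≡ 37.
  x = λ² - 36 - 21 = 1369 - 57 ≡ 0; y = λ·(36 - 0) - 23 ≡ 38. → (0, 38)
4G: (0, 38) + (21, 1). λ = (1 - 38)/(21 - 0) ≡ 4/21 mod 41. 21⁻¹ ≡ 2 (mod 41), so λ ≡ 8.
  x = λ² - 0 - 21 = 64 - 21 ≡ 2; y = λ·(0 - 2) - 38 ≡ 28. → (2, 28)
5G: (2, 28) + (21, 1). λ = (1 - 28)/(21 - 2) ≡ 14/19 mod 41. 19⁻¹ ≡ 13 (mod 41), so λ ≡ 18.
  x = λ² - 2 - 21 = 324 - 23 ≡ 14; y = λ·(2 - 14) - 28 ≡ 2. → (14, 2)

(14, 2)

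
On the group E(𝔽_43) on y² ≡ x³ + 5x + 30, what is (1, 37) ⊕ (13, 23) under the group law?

(22, 9)

(1, 37) + (13, 23). λ = (23 - 37)/(13 - 1) ≡ 29/12 mod 43. 12⁻¹ ≡ 18 (mod 43) since 12·18 = 216 ≡ 1, so λ ≡ 6.
  x = λ² - 1 - 13 = 36 - 14 ≡ 22; y = λ·(1 - 22) - 37 ≡ 9. → (22, 9)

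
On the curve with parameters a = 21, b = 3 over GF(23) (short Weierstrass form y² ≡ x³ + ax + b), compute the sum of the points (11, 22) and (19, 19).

(5, 16)

(11, 22) + (19, 19). λ = (19 - 22)/(19 - 11) ≡ 20/8 mod 23. 8⁻¹ ≡ 3 (mod 23), so λ ≡ 14.
  x = λ² - 11 - 19 = 196 - 30 ≡ 5; y = λ·(11 - 5) - 22 ≡ 16. → (5, 16)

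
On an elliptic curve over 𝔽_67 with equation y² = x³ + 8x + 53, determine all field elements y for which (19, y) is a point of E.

x³ + 8x + 53 = 7064 ≡ 29 (mod 67).
Square roots of 29 mod 67: 30 and 37 (since 30² = 900 ≡ 29).

30, 37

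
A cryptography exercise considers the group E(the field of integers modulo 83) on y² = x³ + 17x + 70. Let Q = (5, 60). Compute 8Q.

Repeated addition: build up to 8Q.
2Q: tangent at (5, 60): λ = (3·5² + 17)/(2·60) ≡ 9/37. 37⁻¹ ≡ 9 (mod 83), so λ ≡ 9·9 ≡ 81.
  x = λ² - 5 - 5 = 6561 - 10 ≡ 77; y = λ·(5 - 77) - 60 ≡ 1. → (77, 1)
3Q: (77, 1) + (5, 60). λ = (60 - 1)/(5 - 77) ≡ 59/11 mod 83. 11⁻¹ ≡ 68 (mod 83), so λ ≡ 28.
  x = λ² - 77 - 5 = 784 - 82 ≡ 38; y = λ·(77 - 38) - 1 ≡ 12. → (38, 12)
4Q: (38, 12) + (5, 60). λ = (60 - 12)/(5 - 38) ≡ 48/50 mod 83. 50⁻¹ ≡ 5 (mod 83), so λ ≡ 74.
  x = λ² - 38 - 5 = 5476 - 43 ≡ 38; y = λ·(38 - 38) - 12 ≡ 71. → (38, 71)
5Q: (38, 71) + (5, 60). λ = (60 - 71)/(5 - 38) ≡ 72/50 mod 83. 50⁻¹ ≡ 5 (mod 83) since 50·5 = 250 ≡ 1, so λ ≡ 28.
  x = λ² - 38 - 5 = 784 - 43 ≡ 77; y = λ·(38 - 77) - 71 ≡ 82. → (77, 82)
6Q: (77, 82) + (5, 60). λ = (60 - 82)/(5 - 77) ≡ 61/11 mod 83. 11⁻¹ ≡ 68 (mod 83), so λ ≡ 81.
  x = λ² - 77 - 5 = 6561 - 82 ≡ 5; y = λ·(77 - 5) - 82 ≡ 23. → (5, 23)
7Q: (5, 23) + (5, 60): same x and y₁ ≡ -y₂, so the sum is O.
8Q: O + (5, 60) = (5, 60) (identity).

(5, 60)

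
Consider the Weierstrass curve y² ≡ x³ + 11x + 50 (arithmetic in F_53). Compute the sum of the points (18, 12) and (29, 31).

(18, 12) + (29, 31). λ = (31 - 12)/(29 - 18) ≡ 19/11 mod 53. 11⁻¹ ≡ 29 (mod 53), so λ ≡ 21.
  x = λ² - 18 - 29 = 441 - 47 ≡ 23; y = λ·(18 - 23) - 12 ≡ 42. → (23, 42)

(23, 42)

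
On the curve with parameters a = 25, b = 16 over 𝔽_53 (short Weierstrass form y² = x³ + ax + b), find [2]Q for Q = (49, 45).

tangent at (49, 45): λ = (3·49² + 25)/(2·45) ≡ 20/37. 37⁻¹ ≡ 43 (mod 53) since 37·43 = 1591 ≡ 1, so λ ≡ 20·43 ≡ 12.
  x = λ² - 49 - 49 = 144 - 98 ≡ 46; y = λ·(49 - 46) - 45 ≡ 44. → (46, 44)

(46, 44)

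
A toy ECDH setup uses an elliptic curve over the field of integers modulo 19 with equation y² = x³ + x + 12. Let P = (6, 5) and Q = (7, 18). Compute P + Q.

(4, 2)

(6, 5) + (7, 18). λ = (18 - 5)/(7 - 6) ≡ 13/1 mod 19. 1⁻¹ ≡ 1 (mod 19) since 1·1 = 1 ≡ 1, so λ ≡ 13.
  x = λ² - 6 - 7 = 169 - 13 ≡ 4; y = λ·(6 - 4) - 5 ≡ 2. → (4, 2)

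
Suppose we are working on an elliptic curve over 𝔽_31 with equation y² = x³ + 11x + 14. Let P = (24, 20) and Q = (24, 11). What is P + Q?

The two points share x = 24 and their y-coordinates satisfy 20 + 11 ≡ 0 (mod 31), so they are inverses. Their sum is 𝒪.

O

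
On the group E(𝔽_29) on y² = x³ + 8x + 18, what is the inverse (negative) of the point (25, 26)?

(25, 3)

-(25, 26) = (25, -26 mod 29) = (25, 3).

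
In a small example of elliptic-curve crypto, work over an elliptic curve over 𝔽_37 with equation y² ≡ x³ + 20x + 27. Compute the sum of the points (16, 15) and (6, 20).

(6, 17)

(16, 15) + (6, 20). λ = (20 - 15)/(6 - 16) ≡ 5/27 mod 37. 27⁻¹ ≡ 11 (mod 37), so λ ≡ 18.
  x = λ² - 16 - 6 = 324 - 22 ≡ 6; y = λ·(16 - 6) - 15 ≡ 17. → (6, 17)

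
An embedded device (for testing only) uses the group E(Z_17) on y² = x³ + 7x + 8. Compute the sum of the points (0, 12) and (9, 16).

(0, 12) + (9, 16). λ = (16 - 12)/(9 - 0) ≡ 4/9 mod 17. 9⁻¹ ≡ 2 (mod 17) since 9·2 = 18 ≡ 1, so λ ≡ 8.
  x = λ² - 0 - 9 = 64 - 9 ≡ 4; y = λ·(0 - 4) - 12 ≡ 7. → (4, 7)

(4, 7)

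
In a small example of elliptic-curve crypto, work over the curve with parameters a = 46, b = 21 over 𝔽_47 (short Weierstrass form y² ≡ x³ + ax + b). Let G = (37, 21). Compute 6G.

(42, 29)

Double-and-add on 6 = (110)₂. Start with G = (37, 21) for the leading 1-bit.
double: tangent at (37, 21): λ = (3·37² + 46)/(2·21) ≡ 17/42. 42⁻¹ ≡ 28 (mod 47), so λ ≡ 17·28 ≡ 6.
  x = λ² - 37 - 37 = 36 - 74 ≡ 9; y = λ·(37 - 9) - 21 ≡ 6. → (9, 6)
add G: (9, 6) + (37, 21). λ = (21 - 6)/(37 - 9) ≡ 15/28 mod 47. 28⁻¹ ≡ 42 (mod 47) since 28·42 = 1176 ≡ 1, so λ ≡ 19.
  x = λ² - 9 - 37 = 361 - 46 ≡ 33; y = λ·(9 - 33) - 6 ≡ 8. → (33, 8)
double: tangent at (33, 8): λ = (3·33² + 46)/(2·8) ≡ 23/16. 16⁻¹ ≡ 3 (mod 47), so λ ≡ 23·3 ≡ 22.
  x = λ² - 33 - 33 = 484 - 66 ≡ 42; y = λ·(33 - 42) - 8 ≡ 29. → (42, 29)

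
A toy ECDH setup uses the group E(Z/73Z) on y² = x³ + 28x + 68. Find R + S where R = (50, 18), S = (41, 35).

(9, 10)

(50, 18) + (41, 35). λ = (35 - 18)/(41 - 50) ≡ 17/64 mod 73. 64⁻¹ ≡ 8 (mod 73), so λ ≡ 63.
  x = λ² - 50 - 41 = 3969 - 91 ≡ 9; y = λ·(50 - 9) - 18 ≡ 10. → (9, 10)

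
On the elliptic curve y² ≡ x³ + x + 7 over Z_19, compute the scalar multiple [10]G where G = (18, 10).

Double-and-add on 10 = (1010)₂. Start with G = (18, 10) for the leading 1-bit.
double: tangent at (18, 10): λ = (3·18² + 1)/(2·10) ≡ 4/1. 1⁻¹ ≡ 1 (mod 19) since 1·1 = 1 ≡ 1, so λ ≡ 4·1 ≡ 4.
  x = λ² - 18 - 18 = 16 - 36 ≡ 18; y = λ·(18 - 18) - 10 ≡ 9. → (18, 9)
double: tangent at (18, 9): λ = (3·18² + 1)/(2·9) ≡ 4/18. 18⁻¹ ≡ 18 (mod 19), so λ ≡ 4·18 ≡ 15.
  x = λ² - 18 - 18 = 225 - 36 ≡ 18; y = λ·(18 - 18) - 9 ≡ 10. → (18, 10)
add G: tangent at (18, 10): λ = (3·18² + 1)/(2·10) ≡ 4/1. 1⁻¹ ≡ 1 (mod 19) since 1·1 = 1 ≡ 1, so λ ≡ 4·1 ≡ 4.
  x = λ² - 18 - 18 = 16 - 36 ≡ 18; y = λ·(18 - 18) - 10 ≡ 9. → (18, 9)
double: tangent at (18, 9): λ = (3·18² + 1)/(2·9) ≡ 4/18. 18⁻¹ ≡ 18 (mod 19) since 18·18 = 324 ≡ 1, so λ ≡ 4·18 ≡ 15.
  x = λ² - 18 - 18 = 225 - 36 ≡ 18; y = λ·(18 - 18) - 9 ≡ 10. → (18, 10)

(18, 10)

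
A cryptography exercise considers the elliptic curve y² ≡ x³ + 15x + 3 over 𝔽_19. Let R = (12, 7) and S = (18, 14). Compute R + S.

(12, 12)

(12, 7) + (18, 14). λ = (14 - 7)/(18 - 12) ≡ 7/6 mod 19. 6⁻¹ ≡ 16 (mod 19), so λ ≡ 17.
  x = λ² - 12 - 18 = 289 - 30 ≡ 12; y = λ·(12 - 12) - 7 ≡ 12. → (12, 12)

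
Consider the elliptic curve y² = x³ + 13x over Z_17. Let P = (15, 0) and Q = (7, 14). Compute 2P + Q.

(7, 14)

First 2P:
Repeated addition: build up to 2P.
2P: (15, 0) + (15, 0): same x and y₁ ≡ -y₂, so the sum is O.
2P = O.
Finally 2P + Q:
O + (7, 14) = (7, 14) (identity).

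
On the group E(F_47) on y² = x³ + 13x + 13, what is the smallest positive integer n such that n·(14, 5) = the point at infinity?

2P: tangent at (14, 5): λ = (3·14² + 13)/(2·5) ≡ 37/10. 10⁻¹ ≡ 33 (mod 47), so λ ≡ 37·33 ≡ 46.
  x = λ² - 14 - 14 = 2116 - 28 ≡ 20; y = λ·(14 - 20) - 5 ≡ 1. → (20, 1)
3P: (20, 1) + (14, 5). λ = (5 - 1)/(14 - 20) ≡ 4/41 mod 47. 41⁻¹ ≡ 39 (mod 47), so λ ≡ 15.
  x = λ² - 20 - 14 = 225 - 34 ≡ 3; y = λ·(20 - 3) - 1 ≡ 19. → (3, 19)
4P: (3, 19) + (14, 5). λ = (5 - 19)/(14 - 3) ≡ 33/11 mod 47. 11⁻¹ ≡ 30 (mod 47), so λ ≡ 3.
  x = λ² - 3 - 14 = 9 - 17 ≡ 39; y = λ·(3 - 39) - 19 ≡ 14. → (39, 14)
5P: (39, 14) + (14, 5). λ = (5 - 14)/(14 - 39) ≡ 38/22 mod 47. 22⁻¹ ≡ 15 (mod 47) since 22·15 = 330 ≡ 1, so λ ≡ 6.
  x = λ² - 39 - 14 = 36 - 53 ≡ 30; y = λ·(39 - 30) - 14 ≡ 40. → (30, 40)
6P: (30, 40) + (14, 5). λ = (5 - 40)/(14 - 30) ≡ 12/31 mod 47. 31⁻¹ ≡ 44 (mod 47), so λ ≡ 11.
  x = λ² - 30 - 14 = 121 - 44 ≡ 30; y = λ·(30 - 30) - 40 ≡ 7. → (30, 7)
7P: (30, 7) + (14, 5). λ = (5 - 7)/(14 - 30) ≡ 45/31 mod 47. 31⁻¹ ≡ 44 (mod 47), so λ ≡ 6.
  x = λ² - 30 - 14 = 36 - 44 ≡ 39; y = λ·(30 - 39) - 7 ≡ 33. → (39, 33)
8P: (39, 33) + (14, 5). λ = (5 - 33)/(14 - 39) ≡ 19/22 mod 47. 22⁻¹ ≡ 15 (mod 47) since 22·15 = 330 ≡ 1, so λ ≡ 3.
  x = λ² - 39 - 14 = 9 - 53 ≡ 3; y = λ·(39 - 3) - 33 ≡ 28. → (3, 28)
9P: (3, 28) + (14, 5). λ = (5 - 28)/(14 - 3) ≡ 24/11 mod 47. 11⁻¹ ≡ 30 (mod 47), so λ ≡ 15.
  x = λ² - 3 - 14 = 225 - 17 ≡ 20; y = λ·(3 - 20) - 28 ≡ 46. → (20, 46)
10P: (20, 46) + (14, 5). λ = (5 - 46)/(14 - 20) ≡ 6/41 mod 47. 41⁻¹ ≡ 39 (mod 47) since 41·39 = 1599 ≡ 1, so λ ≡ 46.
  x = λ² - 20 - 14 = 2116 - 34 ≡ 14; y = λ·(20 - 14) - 46 ≡ 42. → (14, 42)
11P: (14, 42) + (14, 5): same x and y₁ ≡ -y₂, so the sum is the point at infinity.
11P = the point at infinity, so the order is 11.

11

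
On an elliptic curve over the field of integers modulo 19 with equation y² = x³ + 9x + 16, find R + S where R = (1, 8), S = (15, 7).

(0, 15)

(1, 8) + (15, 7). λ = (7 - 8)/(15 - 1) ≡ 18/14 mod 19. 14⁻¹ ≡ 15 (mod 19), so λ ≡ 4.
  x = λ² - 1 - 15 = 16 - 16 ≡ 0; y = λ·(1 - 0) - 8 ≡ 15. → (0, 15)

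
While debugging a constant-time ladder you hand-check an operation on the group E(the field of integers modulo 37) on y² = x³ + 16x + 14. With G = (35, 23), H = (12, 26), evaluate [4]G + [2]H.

First 4G:
Repeated addition: build up to 4G.
2G: tangent at (35, 23): λ = (3·35² + 16)/(2·23) ≡ 28/9. 9⁻¹ ≡ 33 (mod 37), so λ ≡ 28·33 ≡ 36.
  x = λ² - 35 - 35 = 1296 - 70 ≡ 5; y = λ·(35 - 5) - 23 ≡ 21. → (5, 21)
3G: (5, 21) + (35, 23). λ = (23 - 21)/(35 - 5) ≡ 2/30 mod 37. 30⁻¹ ≡ 21 (mod 37) since 30·21 = 630 ≡ 1, so λ ≡ 5.
  x = λ² - 5 - 35 = 25 - 40 ≡ 22; y = λ·(5 - 22) - 21 ≡ 5. → (22, 5)
4G: (22, 5) + (35, 23). λ = (23 - 5)/(35 - 22) ≡ 18/13 mod 37. 13⁻¹ ≡ 20 (mod 37), so λ ≡ 27.
  x = λ² - 22 - 35 = 729 - 57 ≡ 6; y = λ·(22 - 6) - 5 ≡ 20. → (6, 20)
4G = (6, 20).
Next 2H:
Repeated addition: build up to 2H.
2H: tangent at (12, 26): λ = (3·12² + 16)/(2·26) ≡ 4/15. 15⁻¹ ≡ 5 (mod 37) since 15·5 = 75 ≡ 1, so λ ≡ 4·5 ≡ 20.
  x = λ² - 12 - 12 = 400 - 24 ≡ 6; y = λ·(12 - 6) - 26 ≡ 20. → (6, 20)
2H = (6, 20).
Finally 4G + 2H:
tangent at (6, 20): λ = (3·6² + 16)/(2·20) ≡ 13/3. 3⁻¹ ≡ 25 (mod 37), so λ ≡ 13·25 ≡ 29.
  x = λ² - 6 - 6 = 841 - 12 ≡ 15; y = λ·(6 - 15) - 20 ≡ 15. → (15, 15)

(15, 15)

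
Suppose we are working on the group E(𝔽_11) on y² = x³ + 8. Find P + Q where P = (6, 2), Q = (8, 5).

(2, 4)

(6, 2) + (8, 5). λ = (5 - 2)/(8 - 6) ≡ 3/2 mod 11. 2⁻¹ ≡ 6 (mod 11) since 2·6 = 12 ≡ 1, so λ ≡ 7.
  x = λ² - 6 - 8 = 49 - 14 ≡ 2; y = λ·(6 - 2) - 2 ≡ 4. → (2, 4)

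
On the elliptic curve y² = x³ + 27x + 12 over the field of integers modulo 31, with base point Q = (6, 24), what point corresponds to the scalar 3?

(1, 28)

Repeated addition: build up to 3Q.
2Q: tangent at (6, 24): λ = (3·6² + 27)/(2·24) ≡ 11/17. 17⁻¹ ≡ 11 (mod 31) since 17·11 = 187 ≡ 1, so λ ≡ 11·11 ≡ 28.
  x = λ² - 6 - 6 = 784 - 12 ≡ 28; y = λ·(6 - 28) - 24 ≡ 11. → (28, 11)
3Q: (28, 11) + (6, 24). λ = (24 - 11)/(6 - 28) ≡ 13/9 mod 31. 9⁻¹ ≡ 7 (mod 31), so λ ≡ 29.
  x = λ² - 28 - 6 = 841 - 34 ≡ 1; y = λ·(28 - 1) - 11 ≡ 28. → (1, 28)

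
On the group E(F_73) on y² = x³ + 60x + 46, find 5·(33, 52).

Write Q = (33, 52).
Repeated addition: build up to 5Q.
2Q: tangent at (33, 52): λ = (3·33² + 60)/(2·52) ≡ 42/31. 31⁻¹ ≡ 33 (mod 73) since 31·33 = 1023 ≡ 1, so λ ≡ 42·33 ≡ 72.
  x = λ² - 33 - 33 = 5184 - 66 ≡ 8; y = λ·(33 - 8) - 52 ≡ 69. → (8, 69)
3Q: (8, 69) + (33, 52). λ = (52 - 69)/(33 - 8) ≡ 56/25 mod 73. 25⁻¹ ≡ 38 (mod 73) since 25·38 = 950 ≡ 1, so λ ≡ 11.
  x = λ² - 8 - 33 = 121 - 41 ≡ 7; y = λ·(8 - 7) - 69 ≡ 15. → (7, 15)
4Q: (7, 15) + (33, 52). λ = (52 - 15)/(33 - 7) ≡ 37/26 mod 73. 26⁻¹ ≡ 59 (mod 73) since 26·59 = 1534 ≡ 1, so λ ≡ 66.
  x = λ² - 7 - 33 = 4356 - 40 ≡ 9; y = λ·(7 - 9) - 15 ≡ 72. → (9, 72)
5Q: (9, 72) + (33, 52). λ = (52 - 72)/(33 - 9) ≡ 53/24 mod 73. 24⁻¹ ≡ 70 (mod 73) since 24·70 = 1680 ≡ 1, so λ ≡ 60.
  x = λ² - 9 - 33 = 3600 - 42 ≡ 54; y = λ·(9 - 54) - 72 ≡ 2. → (54, 2)

(54, 2)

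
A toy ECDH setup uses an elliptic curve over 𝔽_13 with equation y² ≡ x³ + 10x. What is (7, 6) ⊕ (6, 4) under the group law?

(7, 6) + (6, 4). λ = (4 - 6)/(6 - 7) ≡ 11/12 mod 13. 12⁻¹ ≡ 12 (mod 13) since 12·12 = 144 ≡ 1, so λ ≡ 2.
  x = λ² - 7 - 6 = 4 - 13 ≡ 4; y = λ·(7 - 4) - 6 ≡ 0. → (4, 0)

(4, 0)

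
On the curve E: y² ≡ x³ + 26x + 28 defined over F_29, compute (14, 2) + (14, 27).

O

The two points share x = 14 and their y-coordinates satisfy 2 + 27 ≡ 0 (mod 29), so they are inverses. Their sum is O.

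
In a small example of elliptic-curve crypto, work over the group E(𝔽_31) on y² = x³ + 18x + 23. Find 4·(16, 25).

Write Q = (16, 25).
Repeated addition: build up to 4Q.
2Q: tangent at (16, 25): λ = (3·16² + 18)/(2·25) ≡ 11/19. 19⁻¹ ≡ 18 (mod 31), so λ ≡ 11·18 ≡ 12.
  x = λ² - 16 - 16 = 144 - 32 ≡ 19; y = λ·(16 - 19) - 25 ≡ 1. → (19, 1)
3Q: (19, 1) + (16, 25). λ = (25 - 1)/(16 - 19) ≡ 24/28 mod 31. 28⁻¹ ≡ 10 (mod 31) since 28·10 = 280 ≡ 1, so λ ≡ 23.
  x = λ² - 19 - 16 = 529 - 35 ≡ 29; y = λ·(19 - 29) - 1 ≡ 17. → (29, 17)
4Q: (29, 17) + (16, 25). λ = (25 - 17)/(16 - 29) ≡ 8/18 mod 31. 18⁻¹ ≡ 19 (mod 31), so λ ≡ 28.
  x = λ² - 29 - 16 = 784 - 45 ≡ 26; y = λ·(29 - 26) - 17 ≡ 5. → (26, 5)

(26, 5)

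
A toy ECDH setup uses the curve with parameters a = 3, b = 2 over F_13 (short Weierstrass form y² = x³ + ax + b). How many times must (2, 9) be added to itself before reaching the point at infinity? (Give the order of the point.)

12

2P: tangent at (2, 9): λ = (3·2² + 3)/(2·9) ≡ 2/5. 5⁻¹ ≡ 8 (mod 13), so λ ≡ 2·8 ≡ 3.
  x = λ² - 2 - 2 = 9 - 4 ≡ 5; y = λ·(2 - 5) - 9 ≡ 8. → (5, 8)
3P: (5, 8) + (2, 9). λ = (9 - 8)/(2 - 5) ≡ 1/10 mod 13. 10⁻¹ ≡ 4 (mod 13), so λ ≡ 4.
  x = λ² - 5 - 2 = 16 - 7 ≡ 9; y = λ·(5 - 9) - 8 ≡ 2. → (9, 2)
4P: (9, 2) + (2, 9). λ = (9 - 2)/(2 - 9) ≡ 7/6 mod 13. 6⁻¹ ≡ 11 (mod 13), so λ ≡ 12.
  x = λ² - 9 - 2 = 144 - 11 ≡ 3; y = λ·(9 - 3) - 2 ≡ 5. → (3, 5)
5P: (3, 5) + (2, 9). λ = (9 - 5)/(2 - 3) ≡ 4/12 mod 13. 12⁻¹ ≡ 12 (mod 13) since 12·12 = 144 ≡ 1, so λ ≡ 9.
  x = λ² - 3 - 2 = 81 - 5 ≡ 11; y = λ·(3 - 11) - 5 ≡ 1. → (11, 1)
6P: (11, 1) + (2, 9). λ = (9 - 1)/(2 - 11) ≡ 8/4 mod 13. 4⁻¹ ≡ 10 (mod 13) since 4·10 = 40 ≡ 1, so λ ≡ 2.
  x = λ² - 11 - 2 = 4 - 13 ≡ 4; y = λ·(11 - 4) - 1 ≡ 0. → (4, 0)
7P: (4, 0) + (2, 9). λ = (9 - 0)/(2 - 4) ≡ 9/11 mod 13. 11⁻¹ ≡ 6 (mod 13), so λ ≡ 2.
  x = λ² - 4 - 2 = 4 - 6 ≡ 11; y = λ·(4 - 11) - 0 ≡ 12. → (11, 12)
8P: (11, 12) + (2, 9). λ = (9 - 12)/(2 - 11) ≡ 10/4 mod 13. 4⁻¹ ≡ 10 (mod 13), so λ ≡ 9.
  x = λ² - 11 - 2 = 81 - 13 ≡ 3; y = λ·(11 - 3) - 12 ≡ 8. → (3, 8)
9P: (3, 8) + (2, 9). λ = (9 - 8)/(2 - 3) ≡ 1/12 mod 13. 12⁻¹ ≡ 12 (mod 13) since 12·12 = 144 ≡ 1, so λ ≡ 12.
  x = λ² - 3 - 2 = 144 - 5 ≡ 9; y = λ·(3 - 9) - 8 ≡ 11. → (9, 11)
10P: (9, 11) + (2, 9). λ = (9 - 11)/(2 - 9) ≡ 11/6 mod 13. 6⁻¹ ≡ 11 (mod 13), so λ ≡ 4.
  x = λ² - 9 - 2 = 16 - 11 ≡ 5; y = λ·(9 - 5) - 11 ≡ 5. → (5, 5)
11P: (5, 5) + (2, 9). λ = (9 - 5)/(2 - 5) ≡ 4/10 mod 13. 10⁻¹ ≡ 4 (mod 13), so λ ≡ 3.
  x = λ² - 5 - 2 = 9 - 7 ≡ 2; y = λ·(5 - 2) - 5 ≡ 4. → (2, 4)
12P: (2, 4) + (2, 9): same x and y₁ ≡ -y₂, so the sum is the point at infinity.
12P = the point at infinity, so the order is 12.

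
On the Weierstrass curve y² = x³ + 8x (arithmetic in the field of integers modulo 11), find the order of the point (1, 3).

2P: tangent at (1, 3): λ = (3·1² + 8)/(2·3) ≡ 0/6. 6⁻¹ ≡ 2 (mod 11), so λ ≡ 0·2 ≡ 0.
  x = λ² - 1 - 1 = 0 - 2 ≡ 9; y = λ·(1 - 9) - 3 ≡ 8. → (9, 8)
3P: (9, 8) + (1, 3). λ = (3 - 8)/(1 - 9) ≡ 6/3 mod 11. 3⁻¹ ≡ 4 (mod 11), so λ ≡ 2.
  x = λ² - 9 - 1 = 4 - 10 ≡ 5; y = λ·(9 - 5) - 8 ≡ 0. → (5, 0)
4P: (5, 0) + (1, 3). λ = (3 - 0)/(1 - 5) ≡ 3/7 mod 11. 7⁻¹ ≡ 8 (mod 11), so λ ≡ 2.
  x = λ² - 5 - 1 = 4 - 6 ≡ 9; y = λ·(5 - 9) - 0 ≡ 3. → (9, 3)
5P: (9, 3) + (1, 3). λ = (3 - 3)/(1 - 9) ≡ 0/3 mod 11. 3⁻¹ ≡ 4 (mod 11), so λ ≡ 0.
  x = λ² - 9 - 1 = 0 - 10 ≡ 1; y = λ·(9 - 1) - 3 ≡ 8. → (1, 8)
6P: (1, 8) + (1, 3): same x and y₁ ≡ -y₂, so the sum is 𝒪.
6P = 𝒪, so the order is 6.

6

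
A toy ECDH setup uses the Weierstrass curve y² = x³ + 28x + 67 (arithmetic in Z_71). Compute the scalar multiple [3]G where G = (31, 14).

(69, 28)

Repeated addition: build up to 3G.
2G: tangent at (31, 14): λ = (3·31² + 28)/(2·14) ≡ 0/28. 28⁻¹ ≡ 33 (mod 71), so λ ≡ 0·33 ≡ 0.
  x = λ² - 31 - 31 = 0 - 62 ≡ 9; y = λ·(31 - 9) - 14 ≡ 57. → (9, 57)
3G: (9, 57) + (31, 14). λ = (14 - 57)/(31 - 9) ≡ 28/22 mod 71. 22⁻¹ ≡ 42 (mod 71) since 22·42 = 924 ≡ 1, so λ ≡ 40.
  x = λ² - 9 - 31 = 1600 - 40 ≡ 69; y = λ·(9 - 69) - 57 ≡ 28. → (69, 28)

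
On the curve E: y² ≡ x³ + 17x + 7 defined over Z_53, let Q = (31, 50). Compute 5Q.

(2, 7)

Repeated addition: build up to 5Q.
2Q: tangent at (31, 50): λ = (3·31² + 17)/(2·50) ≡ 38/47. 47⁻¹ ≡ 44 (mod 53) since 47·44 = 2068 ≡ 1, so λ ≡ 38·44 ≡ 29.
  x = λ² - 31 - 31 = 841 - 62 ≡ 37; y = λ·(31 - 37) - 50 ≡ 41. → (37, 41)
3Q: (37, 41) + (31, 50). λ = (50 - 41)/(31 - 37) ≡ 9/47 mod 53. 47⁻¹ ≡ 44 (mod 53), so λ ≡ 25.
  x = λ² - 37 - 31 = 625 - 68 ≡ 27; y = λ·(37 - 27) - 41 ≡ 50. → (27, 50)
4Q: (27, 50) + (31, 50). λ = (50 - 50)/(31 - 27) ≡ 0/4 mod 53. 4⁻¹ ≡ 40 (mod 53) since 4·40 = 160 ≡ 1, so λ ≡ 0.
  x = λ² - 27 - 31 = 0 - 58 ≡ 48; y = λ·(27 - 48) - 50 ≡ 3. → (48, 3)
5Q: (48, 3) + (31, 50). λ = (50 - 3)/(31 - 48) ≡ 47/36 mod 53. 36⁻¹ ≡ 28 (mod 53), so λ ≡ 44.
  x = λ² - 48 - 31 = 1936 - 79 ≡ 2; y = λ·(48 - 2) - 3 ≡ 7. → (2, 7)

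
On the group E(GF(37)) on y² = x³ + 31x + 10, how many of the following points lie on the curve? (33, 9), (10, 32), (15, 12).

2

(33, 9): 9² ≡ 7, rhs ≡ 7 → on.
(10, 32): 32² ≡ 25, rhs ≡ 25 → on.
(15, 12): 12² ≡ 33, rhs ≡ 2 → off.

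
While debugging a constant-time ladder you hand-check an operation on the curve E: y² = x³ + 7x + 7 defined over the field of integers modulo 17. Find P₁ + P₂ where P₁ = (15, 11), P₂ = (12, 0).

(11, 15)

(15, 11) + (12, 0). λ = (0 - 11)/(12 - 15) ≡ 6/14 mod 17. 14⁻¹ ≡ 11 (mod 17), so λ ≡ 15.
  x = λ² - 15 - 12 = 225 - 27 ≡ 11; y = λ·(15 - 11) - 11 ≡ 15. → (11, 15)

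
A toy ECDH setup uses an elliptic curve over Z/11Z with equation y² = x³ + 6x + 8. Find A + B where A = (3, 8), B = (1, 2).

(3, 8) + (1, 2). λ = (2 - 8)/(1 - 3) ≡ 5/9 mod 11. 9⁻¹ ≡ 5 (mod 11), so λ ≡ 3.
  x = λ² - 3 - 1 = 9 - 4 ≡ 5; y = λ·(3 - 5) - 8 ≡ 8. → (5, 8)

(5, 8)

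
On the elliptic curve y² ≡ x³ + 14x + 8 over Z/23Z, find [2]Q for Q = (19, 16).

tangent at (19, 16): λ = (3·19² + 14)/(2·16) ≡ 16/9. 9⁻¹ ≡ 18 (mod 23), so λ ≡ 16·18 ≡ 12.
  x = λ² - 19 - 19 = 144 - 38 ≡ 14; y = λ·(19 - 14) - 16 ≡ 21. → (14, 21)

(14, 21)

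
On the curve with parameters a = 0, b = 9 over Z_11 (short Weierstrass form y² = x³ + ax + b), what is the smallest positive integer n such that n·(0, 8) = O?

2P: tangent at (0, 8): λ = (3·0² + 0)/(2·8) ≡ 0/5. 5⁻¹ ≡ 9 (mod 11), so λ ≡ 0·9 ≡ 0.
  x = λ² - 0 - 0 = 0 - 0 ≡ 0; y = λ·(0 - 0) - 8 ≡ 3. → (0, 3)
3P: (0, 3) + (0, 8): same x and y₁ ≡ -y₂, so the sum is O.
3P = O, so the order is 3.

3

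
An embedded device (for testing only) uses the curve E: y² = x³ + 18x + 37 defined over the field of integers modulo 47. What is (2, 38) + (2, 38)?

(4, 28)

tangent at (2, 38): λ = (3·2² + 18)/(2·38) ≡ 30/29. 29⁻¹ ≡ 13 (mod 47), so λ ≡ 30·13 ≡ 14.
  x = λ² - 2 - 2 = 196 - 4 ≡ 4; y = λ·(2 - 4) - 38 ≡ 28. → (4, 28)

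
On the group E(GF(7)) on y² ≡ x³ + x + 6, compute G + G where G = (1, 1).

tangent at (1, 1): λ = (3·1² + 1)/(2·1) ≡ 4/2. 2⁻¹ ≡ 4 (mod 7) since 2·4 = 8 ≡ 1, so λ ≡ 4·4 ≡ 2.
  x = λ² - 1 - 1 = 4 - 2 ≡ 2; y = λ·(1 - 2) - 1 ≡ 4. → (2, 4)

(2, 4)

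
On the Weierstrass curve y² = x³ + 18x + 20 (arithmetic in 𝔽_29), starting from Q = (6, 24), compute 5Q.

Double-and-add on 5 = (101)₂. Start with Q = (6, 24) for the leading 1-bit.
double: tangent at (6, 24): λ = (3·6² + 18)/(2·24) ≡ 10/19. 19⁻¹ ≡ 26 (mod 29) since 19·26 = 494 ≡ 1, so λ ≡ 10·26 ≡ 28.
  x = λ² - 6 - 6 = 784 - 12 ≡ 18; y = λ·(6 - 18) - 24 ≡ 17. → (18, 17)
double: tangent at (18, 17): λ = (3·18² + 18)/(2·17) ≡ 4/5. 5⁻¹ ≡ 6 (mod 29), so λ ≡ 4·6 ≡ 24.
  x = λ² - 18 - 18 = 576 - 36 ≡ 18; y = λ·(18 - 18) - 17 ≡ 12. → (18, 12)
add Q: (18, 12) + (6, 24). λ = (24 - 12)/(6 - 18) ≡ 12/17 mod 29. 17⁻¹ ≡ 12 (mod 29) since 17·12 = 204 ≡ 1, so λ ≡ 28.
  x = λ² - 18 - 6 = 784 - 24 ≡ 6; y = λ·(18 - 6) - 12 ≡ 5. → (6, 5)

(6, 5)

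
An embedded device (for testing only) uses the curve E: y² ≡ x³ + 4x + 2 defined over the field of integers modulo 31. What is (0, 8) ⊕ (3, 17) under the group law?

(6, 5)

(0, 8) + (3, 17). λ = (17 - 8)/(3 - 0) ≡ 9/3 mod 31. 3⁻¹ ≡ 21 (mod 31), so λ ≡ 3.
  x = λ² - 0 - 3 = 9 - 3 ≡ 6; y = λ·(0 - 6) - 8 ≡ 5. → (6, 5)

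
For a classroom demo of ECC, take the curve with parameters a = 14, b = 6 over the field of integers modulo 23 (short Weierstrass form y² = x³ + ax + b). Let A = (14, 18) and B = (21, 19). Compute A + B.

(19, 1)

(14, 18) + (21, 19). λ = (19 - 18)/(21 - 14) ≡ 1/7 mod 23. 7⁻¹ ≡ 10 (mod 23) since 7·10 = 70 ≡ 1, so λ ≡ 10.
  x = λ² - 14 - 21 = 100 - 35 ≡ 19; y = λ·(14 - 19) - 18 ≡ 1. → (19, 1)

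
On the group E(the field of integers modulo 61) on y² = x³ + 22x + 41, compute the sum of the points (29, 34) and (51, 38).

(29, 34) + (51, 38). λ = (38 - 34)/(51 - 29) ≡ 4/22 mod 61. 22⁻¹ ≡ 25 (mod 61), so λ ≡ 39.
  x = λ² - 29 - 51 = 1521 - 80 ≡ 38; y = λ·(29 - 38) - 34 ≡ 42. → (38, 42)

(38, 42)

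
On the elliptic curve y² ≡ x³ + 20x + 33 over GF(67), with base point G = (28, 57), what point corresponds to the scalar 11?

Repeated addition: build up to 11G.
2G: tangent at (28, 57): λ = (3·28² + 20)/(2·57) ≡ 27/47. 47⁻¹ ≡ 10 (mod 67) since 47·10 = 470 ≡ 1, so λ ≡ 27·10 ≡ 2.
  x = λ² - 28 - 28 = 4 - 56 ≡ 15; y = λ·(28 - 15) - 57 ≡ 36. → (15, 36)
3G: (15, 36) + (28, 57). λ = (57 - 36)/(28 - 15) ≡ 21/13 mod 67. 13⁻¹ ≡ 31 (mod 67) since 13·31 = 403 ≡ 1, so λ ≡ 48.
  x = λ² - 15 - 28 = 2304 - 43 ≡ 50; y = λ·(15 - 50) - 36 ≡ 26. → (50, 26)
4G: (50, 26) + (28, 57). λ = (57 - 26)/(28 - 50) ≡ 31/45 mod 67. 45⁻¹ ≡ 3 (mod 67) since 45·3 = 135 ≡ 1, so λ ≡ 26.
  x = λ² - 50 - 28 = 676 - 78 ≡ 62; y = λ·(50 - 62) - 26 ≡ 64. → (62, 64)
5G: (62, 64) + (28, 57). λ = (57 - 64)/(28 - 62) ≡ 60/33 mod 67. 33⁻¹ ≡ 65 (mod 67), so λ ≡ 14.
  x = λ² - 62 - 28 = 196 - 90 ≡ 39; y = λ·(62 - 39) - 64 ≡ 57. → (39, 57)
6G: (39, 57) + (28, 57). λ = (57 - 57)/(28 - 39) ≡ 0/56 mod 67. 56⁻¹ ≡ 6 (mod 67), so λ ≡ 0.
  x = λ² - 39 - 28 = 0 - 67 ≡ 0; y = λ·(39 - 0) - 57 ≡ 10. → (0, 10)
7G: (0, 10) + (28, 57). λ = (57 - 10)/(28 - 0) ≡ 47/28 mod 67. 28⁻¹ ≡ 12 (mod 67), so λ ≡ 28.
  x = λ² - 0 - 28 = 784 - 28 ≡ 19; y = λ·(0 - 19) - 10 ≡ 61. → (19, 61)
8G: (19, 61) + (28, 57). λ = (57 - 61)/(28 - 19) ≡ 63/9 mod 67. 9⁻¹ ≡ 15 (mod 67), so λ ≡ 7.
  x = λ² - 19 - 28 = 49 - 47 ≡ 2; y = λ·(19 - 2) - 61 ≡ 58. → (2, 58)
9G: (2, 58) + (28, 57). λ = (57 - 58)/(28 - 2) ≡ 66/26 mod 67. 26⁻¹ ≡ 49 (mod 67), so λ ≡ 18.
  x = λ² - 2 - 28 = 324 - 30 ≡ 26; y = λ·(2 - 26) - 58 ≡ 46. → (26, 46)
10G: (26, 46) + (28, 57). λ = (57 - 46)/(28 - 26) ≡ 11/2 mod 67. 2⁻¹ ≡ 34 (mod 67), so λ ≡ 39.
  x = λ² - 26 - 28 = 1521 - 54 ≡ 60; y = λ·(26 - 60) - 46 ≡ 35. → (60, 35)
11G: (60, 35) + (28, 57). λ = (57 - 35)/(28 - 60) ≡ 22/35 mod 67. 35⁻¹ ≡ 23 (mod 67) since 35·23 = 805 ≡ 1, so λ ≡ 37.
  x = λ² - 60 - 28 = 1369 - 88 ≡ 8; y = λ·(60 - 8) - 35 ≡ 13. → (8, 13)

(8, 13)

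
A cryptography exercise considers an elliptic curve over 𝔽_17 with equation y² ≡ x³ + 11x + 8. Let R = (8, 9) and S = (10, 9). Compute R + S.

(8, 9) + (10, 9). λ = (9 - 9)/(10 - 8) ≡ 0/2 mod 17. 2⁻¹ ≡ 9 (mod 17), so λ ≡ 0.
  x = λ² - 8 - 10 = 0 - 18 ≡ 16; y = λ·(8 - 16) - 9 ≡ 8. → (16, 8)

(16, 8)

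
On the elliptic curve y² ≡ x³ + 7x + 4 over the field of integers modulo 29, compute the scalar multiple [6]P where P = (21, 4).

(10, 28)

Double-and-add on 6 = (110)₂. Start with P = (21, 4) for the leading 1-bit.
double: tangent at (21, 4): λ = (3·21² + 7)/(2·4) ≡ 25/8. 8⁻¹ ≡ 11 (mod 29), so λ ≡ 25·11 ≡ 14.
  x = λ² - 21 - 21 = 196 - 42 ≡ 9; y = λ·(21 - 9) - 4 ≡ 19. → (9, 19)
add P: (9, 19) + (21, 4). λ = (4 - 19)/(21 - 9) ≡ 14/12 mod 29. 12⁻¹ ≡ 17 (mod 29), so λ ≡ 6.
  x = λ² - 9 - 21 = 36 - 30 ≡ 6; y = λ·(9 - 6) - 19 ≡ 28. → (6, 28)
double: tangent at (6, 28): λ = (3·6² + 7)/(2·28) ≡ 28/27. 27⁻¹ ≡ 14 (mod 29) since 27·14 = 378 ≡ 1, so λ ≡ 28·14 ≡ 15.
  x = λ² - 6 - 6 = 225 - 12 ≡ 10; y = λ·(6 - 10) - 28 ≡ 28. → (10, 28)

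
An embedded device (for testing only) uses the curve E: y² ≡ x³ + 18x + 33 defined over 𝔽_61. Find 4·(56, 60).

Write Q = (56, 60).
Double-and-add on 4 = (100)₂. Start with Q = (56, 60) for the leading 1-bit.
double: tangent at (56, 60): λ = (3·56² + 18)/(2·60) ≡ 32/59. 59⁻¹ ≡ 30 (mod 61) since 59·30 = 1770 ≡ 1, so λ ≡ 32·30 ≡ 45.
  x = λ² - 56 - 56 = 2025 - 112 ≡ 22; y = λ·(56 - 22) - 60 ≡ 6. → (22, 6)
double: tangent at (22, 6): λ = (3·22² + 18)/(2·6) ≡ 6/12. 12⁻¹ ≡ 56 (mod 61) since 12·56 = 672 ≡ 1, so λ ≡ 6·56 ≡ 31.
  x = λ² - 22 - 22 = 961 - 44 ≡ 2; y = λ·(22 - 2) - 6 ≡ 4. → (2, 4)

(2, 4)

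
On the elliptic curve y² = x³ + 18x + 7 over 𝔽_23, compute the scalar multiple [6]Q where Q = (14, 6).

Double-and-add on 6 = (110)₂. Start with Q = (14, 6) for the leading 1-bit.
double: tangent at (14, 6): λ = (3·14² + 18)/(2·6) ≡ 8/12. 12⁻¹ ≡ 2 (mod 23) since 12·2 = 24 ≡ 1, so λ ≡ 8·2 ≡ 16.
  x = λ² - 14 - 14 = 256 - 28 ≡ 21; y = λ·(14 - 21) - 6 ≡ 20. → (21, 20)
add Q: (21, 20) + (14, 6). λ = (6 - 20)/(14 - 21) ≡ 9/16 mod 23. 16⁻¹ ≡ 13 (mod 23) since 16·13 = 208 ≡ 1, so λ ≡ 2.
  x = λ² - 21 - 14 = 4 - 35 ≡ 15; y = λ·(21 - 15) - 20 ≡ 15. → (15, 15)
double: tangent at (15, 15): λ = (3·15² + 18)/(2·15) ≡ 3/7. 7⁻¹ ≡ 10 (mod 23), so λ ≡ 3·10 ≡ 7.
  x = λ² - 15 - 15 = 49 - 30 ≡ 19; y = λ·(15 - 19) - 15 ≡ 3. → (19, 3)

(19, 3)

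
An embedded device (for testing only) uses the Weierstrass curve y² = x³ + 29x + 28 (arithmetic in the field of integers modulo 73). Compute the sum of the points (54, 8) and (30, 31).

(54, 8) + (30, 31). λ = (31 - 8)/(30 - 54) ≡ 23/49 mod 73. 49⁻¹ ≡ 3 (mod 73), so λ ≡ 69.
  x = λ² - 54 - 30 = 4761 - 84 ≡ 5; y = λ·(54 - 5) - 8 ≡ 15. → (5, 15)

(5, 15)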